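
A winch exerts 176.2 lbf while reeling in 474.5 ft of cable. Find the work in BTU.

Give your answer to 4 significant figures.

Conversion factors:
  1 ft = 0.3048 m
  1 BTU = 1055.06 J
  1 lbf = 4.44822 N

107.4 BTU

176.2 lbf × 4.44822 = 783.776 N
474.5 ft × 0.3048 = 144.628 m
W = F × d = 783.776 N × 144.628 m = 113356 J
113356 J ÷ (1055.06 J/BTU) = 107.44 BTU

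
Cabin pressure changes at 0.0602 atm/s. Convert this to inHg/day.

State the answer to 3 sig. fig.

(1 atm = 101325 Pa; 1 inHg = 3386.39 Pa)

0.0602 atm/s × 101325 Pa/atm = 6099.76 Pa/s
6099.76 Pa/s ÷ 3386.39 Pa/inHg × 86400 s/day = 155629 inHg/day

1.56×10⁵ inHg/day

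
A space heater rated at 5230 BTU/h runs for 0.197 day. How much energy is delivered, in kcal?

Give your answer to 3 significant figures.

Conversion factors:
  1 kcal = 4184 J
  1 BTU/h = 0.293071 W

5230 BTU/h × 0.293071 → 1532.76 W
0.197 day × 86400 → 17020.8 s
E = P × t = 1532.76 W × 17020.8 s = 2.60888×10⁷ J
2.60888×10⁷ J ÷ (4184 J/kcal) = 6235.37 kcal

6240 kcal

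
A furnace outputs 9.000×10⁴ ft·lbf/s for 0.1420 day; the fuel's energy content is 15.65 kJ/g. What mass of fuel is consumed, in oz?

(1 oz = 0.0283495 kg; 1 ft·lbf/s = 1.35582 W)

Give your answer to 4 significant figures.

9.000×10⁴ ft·lbf/s → 122024 W
0.1420 day → 12268.8 s
E = P × t = 122024 × 12268.8 = 1.49709×10⁹ J
15.65 kJ/g → 1.565×10⁷ J/kg
m = E / e_s = 1.49709×10⁹ / 1.565×10⁷ = 95.6607 kg
In oz: 95.6607 / 0.0283495 = 3374.33 oz

3374 oz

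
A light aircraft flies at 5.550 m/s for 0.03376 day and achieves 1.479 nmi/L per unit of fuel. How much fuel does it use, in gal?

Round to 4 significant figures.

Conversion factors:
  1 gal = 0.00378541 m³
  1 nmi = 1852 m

0.03376 day → 2916.86 s
d = v × t = 5.55 × 2916.86 = 16188.6 m
1.479 nmi/L → 2.73911×10⁶ m/m³
V = d / (distance per unit fuel) = 16188.6 / 2.73911×10⁶ = 0.00591017 m³
In gal: 0.00591017 / 0.00378541 = 1.5613 gal

1.561 gal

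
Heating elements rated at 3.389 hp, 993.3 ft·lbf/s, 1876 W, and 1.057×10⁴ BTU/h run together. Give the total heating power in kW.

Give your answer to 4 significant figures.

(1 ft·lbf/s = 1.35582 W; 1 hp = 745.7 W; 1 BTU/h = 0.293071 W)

8.848 kW

3.389 hp × 745.7 = 2527.18 W
993.3 ft·lbf/s × 1.35582 = 1346.74 W
1876 W (already W)
1.057×10⁴ BTU/h × 0.293071 = 3097.76 W
Sum: 2527.18 + 1346.74 + 1876 + 3097.76 = 8847.68 W
In kW: 8847.68 / 1000 = 8.84768 kW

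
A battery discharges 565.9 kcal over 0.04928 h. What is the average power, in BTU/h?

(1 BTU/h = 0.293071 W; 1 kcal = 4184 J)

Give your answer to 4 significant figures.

565.9 kcal × 4184 → 2.36773×10⁶ J
0.04928 h × 3600 → 177.408 s
P = E / t = 2.36773×10⁶ J / 177.408 s = 13346.2 W
13346.2 W ÷ (0.293071 W/BTU/h) = 45539.1 BTU/h

4.554×10⁴ BTU/h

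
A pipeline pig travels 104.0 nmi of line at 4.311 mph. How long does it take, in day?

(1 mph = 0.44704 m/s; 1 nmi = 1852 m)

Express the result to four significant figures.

1.157 day

104.0 nmi × 1852 = 192608 m
4.311 mph × 0.44704 = 1.92719 m/s
t = d / v = 192608 m / 1.92719 m/s = 99942.4 s
99942.4 s ÷ (86400 s/day) = 1.15674 day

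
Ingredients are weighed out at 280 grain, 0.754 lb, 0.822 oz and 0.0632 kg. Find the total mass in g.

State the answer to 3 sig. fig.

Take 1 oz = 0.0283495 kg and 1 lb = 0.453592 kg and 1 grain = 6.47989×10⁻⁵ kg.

447 g

280 grain × 6.47989×10⁻⁵ → 0.0181437 kg
0.754 lb × 0.453592 → 0.342008 kg
0.822 oz × 0.0283495 → 0.0233033 kg
0.0632 kg (already kg)
Sum: 0.0181437 + 0.342008 + 0.0233033 + 0.0632 = 0.446655 kg
In g: 0.446655 / 0.001 = 446.655 g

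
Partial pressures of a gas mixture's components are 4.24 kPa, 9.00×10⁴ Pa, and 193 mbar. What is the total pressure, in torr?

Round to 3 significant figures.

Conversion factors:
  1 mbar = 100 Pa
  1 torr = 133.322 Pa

4.24 kPa × 1000 = 4240 Pa
9.00×10⁴ Pa (already Pa)
193 mbar × 100 = 19300 Pa
Sum: 4240 + 90000 + 19300 = 113540 Pa
In torr: 113540 / 133.322 = 851.622 torr

852 torr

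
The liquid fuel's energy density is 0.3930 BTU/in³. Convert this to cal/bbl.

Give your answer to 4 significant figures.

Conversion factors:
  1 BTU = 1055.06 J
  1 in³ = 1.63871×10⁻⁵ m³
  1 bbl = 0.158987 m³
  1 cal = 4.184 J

9.615×10⁵ cal/bbl

0.3930 BTU/in³ × 1055.06 J/BTU ÷ 1.63871×10⁻⁵ m³/in³ = 2.53027×10⁷ J/m³
2.53027×10⁷ J/m³ ÷ 4.184 J/cal × 0.158987 m³/bbl = 961472 cal/bbl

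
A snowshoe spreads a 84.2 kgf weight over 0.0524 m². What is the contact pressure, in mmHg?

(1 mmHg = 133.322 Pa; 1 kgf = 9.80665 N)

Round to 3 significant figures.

118 mmHg

84.2 kgf × 9.80665 → 825.72 N
P = F / A = 825.72 N / 0.0524 m² = 15758 Pa
15758 Pa ÷ (133.322 Pa/mmHg) = 118.195 mmHg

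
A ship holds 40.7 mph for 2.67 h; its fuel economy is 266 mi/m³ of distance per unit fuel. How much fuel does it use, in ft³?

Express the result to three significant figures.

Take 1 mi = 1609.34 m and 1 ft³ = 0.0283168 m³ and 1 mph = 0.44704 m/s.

40.7 mph → 18.1945 m/s
2.67 h → 9612 s
d = v × t = 18.1945 × 9612 = 174886 m
266 mi/m³ → 428084 m/m³
V = d / (distance per unit fuel) = 174886 / 428084 = 0.408532 m³
In ft³: 0.408532 / 0.0283168 = 14.4272 ft³

14.4 ft³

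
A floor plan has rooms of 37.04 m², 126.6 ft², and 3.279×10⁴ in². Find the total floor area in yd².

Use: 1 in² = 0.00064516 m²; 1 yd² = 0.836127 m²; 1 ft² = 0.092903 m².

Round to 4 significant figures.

37.04 m² (already m²)
126.6 ft² × 0.092903 = 11.7615 m²
3.279×10⁴ in² × 0.00064516 = 21.1548 m²
Sum: 37.04 + 11.7615 + 21.1548 = 69.9563 m²
In yd²: 69.9563 / 0.836127 = 83.6671 yd²

83.67 yd²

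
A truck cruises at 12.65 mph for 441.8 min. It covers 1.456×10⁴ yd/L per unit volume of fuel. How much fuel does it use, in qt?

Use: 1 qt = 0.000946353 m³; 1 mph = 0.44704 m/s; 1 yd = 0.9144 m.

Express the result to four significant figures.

11.90 qt

12.65 mph → 5.65506 m/s
441.8 min → 26508 s
d = v × t = 5.65506 × 26508 = 149904 m
1.456×10⁴ yd/L → 1.33137×10⁷ m/m³
V = d / (distance per unit fuel) = 149904 / 1.33137×10⁷ = 0.0112594 m³
In qt: 0.0112594 / 0.000946353 = 11.8977 qt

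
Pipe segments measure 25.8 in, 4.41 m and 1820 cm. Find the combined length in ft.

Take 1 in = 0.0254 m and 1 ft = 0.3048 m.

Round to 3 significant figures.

76.3 ft

25.8 in × 0.0254 = 0.65532 m
4.41 m (already m)
1820 cm × 0.01 = 18.2 m
Total: 0.65532 + 4.41 + 18.2 = 23.2653 m
In ft: 23.2653 / 0.3048 = 76.3297 ft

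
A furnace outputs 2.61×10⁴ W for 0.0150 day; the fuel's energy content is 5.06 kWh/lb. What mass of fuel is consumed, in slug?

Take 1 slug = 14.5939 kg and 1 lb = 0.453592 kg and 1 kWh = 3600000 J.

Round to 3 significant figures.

0.0150 day → 1296 s
E = P × t = 26100 × 1296 = 3.38256×10⁷ J
5.06 kWh/lb → 4.01594×10⁷ J/kg
m = E / e_s = 3.38256×10⁷ / 4.01594×10⁷ = 0.842284 kg
In slug: 0.842284 / 14.5939 = 0.0577148 slug

0.0577 slug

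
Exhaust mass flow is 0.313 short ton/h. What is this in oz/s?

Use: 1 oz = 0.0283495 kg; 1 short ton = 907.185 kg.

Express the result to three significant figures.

2.78 oz/s

0.313 short ton/h × 907.185 kg/short ton ÷ 3600 s/h = 0.0788747 kg/s
0.0788747 kg/s ÷ 0.0283495 kg/oz = 2.78223 oz/s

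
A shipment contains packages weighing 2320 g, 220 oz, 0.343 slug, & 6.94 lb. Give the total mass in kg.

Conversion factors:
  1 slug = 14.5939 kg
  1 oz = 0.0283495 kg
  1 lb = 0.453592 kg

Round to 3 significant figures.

2320 g × 0.001 = 2.32 kg
220 oz × 0.0283495 = 6.23689 kg
0.343 slug × 14.5939 = 5.00571 kg
6.94 lb × 0.453592 = 3.14793 kg
Total: 2.32 + 6.23689 + 5.00571 + 3.14793 = 16.7105 kg

16.7 kg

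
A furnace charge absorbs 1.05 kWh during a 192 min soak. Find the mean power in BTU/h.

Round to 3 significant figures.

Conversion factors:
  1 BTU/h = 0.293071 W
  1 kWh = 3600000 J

1.05 kWh × 3600000 = 3.78×10⁶ J
192 min × 60 = 11520 s
P = E / t = 3.78×10⁶ J / 11520 s = 328.125 W
328.125 W ÷ (0.293071 W/BTU/h) = 1119.61 BTU/h

1120 BTU/h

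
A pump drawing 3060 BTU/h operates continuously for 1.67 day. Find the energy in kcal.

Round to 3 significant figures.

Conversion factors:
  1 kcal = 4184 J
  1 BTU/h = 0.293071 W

3.09×10⁴ kcal

3060 BTU/h × 0.293071 → 896.797 W
1.67 day × 86400 → 144288 s
E = P × t = 896.797 W × 144288 s = 1.29397×10⁸ J
1.29397×10⁸ J ÷ (4184 J/kcal) = 30926.6 kcal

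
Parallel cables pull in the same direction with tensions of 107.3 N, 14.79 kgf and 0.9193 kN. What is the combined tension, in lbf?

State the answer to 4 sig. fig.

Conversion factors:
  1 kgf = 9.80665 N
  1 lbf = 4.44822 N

107.3 N (already N)
14.79 kgf × 9.80665 = 145.04 N
0.9193 kN × 1000 = 919.3 N
Combined: 107.3 + 145.04 + 919.3 = 1171.64 N
In lbf: 1171.64 / 4.44822 = 263.395 lbf

263.4 lbf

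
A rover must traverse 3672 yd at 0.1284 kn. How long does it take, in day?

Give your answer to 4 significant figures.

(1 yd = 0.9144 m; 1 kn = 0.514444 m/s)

3672 yd × 0.9144 = 3357.68 m
0.1284 kn × 0.514444 = 0.0660546 m/s
t = d / v = 3357.68 m / 0.0660546 m/s = 50831.9 s
50831.9 s ÷ (86400 s/day) = 0.588332 day

0.5883 day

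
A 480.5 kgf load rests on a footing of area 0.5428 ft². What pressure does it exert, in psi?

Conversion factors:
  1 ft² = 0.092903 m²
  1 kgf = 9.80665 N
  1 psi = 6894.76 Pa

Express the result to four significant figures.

13.55 psi

480.5 kgf × 9.80665 = 4712.1 N
0.5428 ft² × 0.092903 = 0.0504277 m²
P = F / A = 4712.1 N / 0.0504277 m² = 93442.7 Pa
93442.7 Pa ÷ (6894.76 Pa/psi) = 13.5527 psi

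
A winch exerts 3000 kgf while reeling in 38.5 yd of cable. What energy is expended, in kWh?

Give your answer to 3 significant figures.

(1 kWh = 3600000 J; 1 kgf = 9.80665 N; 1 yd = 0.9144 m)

0.288 kWh

3000 kgf × 9.80665 → 29420 N
38.5 yd × 0.9144 → 35.2044 m
W = F × d = 29420 N × 35.2044 m = 1.03571×10⁶ J
1.03571×10⁶ J ÷ (3600000 J/kWh) = 0.287697 kWh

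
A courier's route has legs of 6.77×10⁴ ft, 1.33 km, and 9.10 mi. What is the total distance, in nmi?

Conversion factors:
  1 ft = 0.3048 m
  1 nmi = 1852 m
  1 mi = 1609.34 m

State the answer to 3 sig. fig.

6.77×10⁴ ft × 0.3048 = 20635 m
1.33 km × 1000 = 1330 m
9.10 mi × 1609.34 = 14645 m
Total: 20635 + 1330 + 14645 = 36610 m
In nmi: 36610 / 1852 = 19.7678 nmi

19.8 nmi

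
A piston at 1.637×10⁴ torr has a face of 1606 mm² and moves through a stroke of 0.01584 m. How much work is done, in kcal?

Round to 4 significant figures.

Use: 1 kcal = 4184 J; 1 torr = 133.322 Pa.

1.637×10⁴ torr → 2.18248×10⁶ Pa
1606 mm² → 0.001606 m²
F = P × A = 2.18248×10⁶ × 0.001606 = 3505.06 N
W = F × d = 3505.06 × 0.01584 = 55.5202 J
In kcal: 55.5202 / 4184 = 0.0132696 kcal

0.01327 kcal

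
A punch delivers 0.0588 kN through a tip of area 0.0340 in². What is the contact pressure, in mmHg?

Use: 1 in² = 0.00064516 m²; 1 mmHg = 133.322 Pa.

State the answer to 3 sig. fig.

2.01×10⁴ mmHg

0.0588 kN × 1000 → 58.8 N
0.0340 in² × 0.00064516 → 2.19354×10⁻⁵ m²
P = F / A = 58.8 N / 2.19354×10⁻⁵ m² = 2.6806×10⁶ Pa
2.6806×10⁶ Pa ÷ (133.322 Pa/mmHg) = 20106.2 mmHg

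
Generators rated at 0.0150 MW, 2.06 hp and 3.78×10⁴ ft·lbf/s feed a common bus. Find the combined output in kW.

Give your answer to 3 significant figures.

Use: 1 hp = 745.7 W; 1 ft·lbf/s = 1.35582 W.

0.0150 MW × 1000000 = 15000 W
2.06 hp × 745.7 = 1536.14 W
3.78×10⁴ ft·lbf/s × 1.35582 = 51250 W
Sum: 15000 + 1536.14 + 51250 = 67786.1 W
In kW: 67786.1 / 1000 = 67.7861 kW

67.8 kW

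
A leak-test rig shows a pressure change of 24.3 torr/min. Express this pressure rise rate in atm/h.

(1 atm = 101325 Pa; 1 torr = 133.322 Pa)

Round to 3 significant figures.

24.3 torr/min × 133.322 Pa/torr ÷ 60 s/min = 53.9954 Pa/s
53.9954 Pa/s ÷ 101325 Pa/atm × 3600 s/h = 1.91842 atm/h

1.92 atm/h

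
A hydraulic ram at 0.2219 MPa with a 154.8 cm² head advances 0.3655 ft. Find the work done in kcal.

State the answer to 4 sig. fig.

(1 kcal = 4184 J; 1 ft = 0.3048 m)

0.09146 kcal

0.2219 MPa → 221900 Pa
154.8 cm² → 0.01548 m²
F = P × A = 221900 × 0.01548 = 3435.01 N
0.3655 ft → 0.111404 m
W = F × d = 3435.01 × 0.111404 = 382.674 J
In kcal: 382.674 / 4184 = 0.0914613 kcal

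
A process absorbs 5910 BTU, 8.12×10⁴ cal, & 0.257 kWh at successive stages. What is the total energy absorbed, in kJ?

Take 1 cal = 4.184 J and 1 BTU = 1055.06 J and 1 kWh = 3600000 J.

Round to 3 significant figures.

7500 kJ

5910 BTU × 1055.06 = 6.2354×10⁶ J
8.12×10⁴ cal × 4.184 = 339741 J
0.257 kWh × 3600000 = 925200 J
Combined: 6.2354×10⁶ + 339741 + 925200 = 7.50034×10⁶ J
In kJ: 7.50034×10⁶ / 1000 = 7500.34 kJ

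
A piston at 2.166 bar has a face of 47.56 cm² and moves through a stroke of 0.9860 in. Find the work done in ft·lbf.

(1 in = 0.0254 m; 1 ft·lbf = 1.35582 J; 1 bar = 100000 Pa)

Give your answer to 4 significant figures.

19.03 ft·lbf

2.166 bar → 216600 Pa
47.56 cm² → 0.004756 m²
F = P × A = 216600 × 0.004756 = 1030.15 N
0.9860 in → 0.0250444 m
W = F × d = 1030.15 × 0.0250444 = 25.7995 J
In ft·lbf: 25.7995 / 1.35582 = 19.0287 ft·lbf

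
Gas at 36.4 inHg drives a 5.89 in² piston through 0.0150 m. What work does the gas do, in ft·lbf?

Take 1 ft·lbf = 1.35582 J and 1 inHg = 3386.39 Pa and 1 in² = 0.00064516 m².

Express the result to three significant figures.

36.4 inHg → 123265 Pa
5.89 in² → 0.00379999 m²
F = P × A = 123265 × 0.00379999 = 468.406 N
W = F × d = 468.406 × 0.015 = 7.02609 J
In ft·lbf: 7.02609 / 1.35582 = 5.18217 ft·lbf

5.18 ft·lbf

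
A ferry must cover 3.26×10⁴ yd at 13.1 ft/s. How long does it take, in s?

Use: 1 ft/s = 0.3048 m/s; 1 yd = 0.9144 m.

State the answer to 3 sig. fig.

3.26×10⁴ yd × 0.9144 = 29809.4 m
13.1 ft/s × 0.3048 = 3.99288 m/s
t = d / v = 29809.4 m / 3.99288 m/s = 7465.64 s

7470 s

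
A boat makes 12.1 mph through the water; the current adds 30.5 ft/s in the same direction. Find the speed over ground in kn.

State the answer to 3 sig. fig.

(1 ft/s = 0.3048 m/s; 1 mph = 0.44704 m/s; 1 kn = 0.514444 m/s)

12.1 mph × 0.44704 = 5.40918 m/s
30.5 ft/s × 0.3048 = 9.2964 m/s
Total: 5.40918 + 9.2964 = 14.7056 m/s
In kn: 14.7056 / 0.514444 = 28.5854 kn

28.6 kn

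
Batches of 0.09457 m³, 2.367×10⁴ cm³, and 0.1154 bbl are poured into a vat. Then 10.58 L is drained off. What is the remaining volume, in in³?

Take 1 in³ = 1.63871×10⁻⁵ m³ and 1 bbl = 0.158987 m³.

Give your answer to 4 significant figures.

7689 in³

0.09457 m³ (already m³)
2.367×10⁴ cm³ × 10⁻⁶ → 0.02367 m³
0.1154 bbl × 0.158987 → 0.0183471 m³
10.58 L × 0.001 → 0.01058 m³
Result: 0.09457 + 0.02367 + 0.0183471 − 0.01058 = 0.126007 m³
In in³: 0.126007 / 1.63871×10⁻⁵ = 7689.4 in³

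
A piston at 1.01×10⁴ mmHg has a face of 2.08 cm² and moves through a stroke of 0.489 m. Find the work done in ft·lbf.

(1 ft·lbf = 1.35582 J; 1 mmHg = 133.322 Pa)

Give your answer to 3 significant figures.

1.01×10⁴ mmHg → 1.34655×10⁶ Pa
2.08 cm² → 2.08×10⁻⁴ m²
F = P × A = 1.34655×10⁶ × 2.08×10⁻⁴ = 280.082 N
W = F × d = 280.082 × 0.489 = 136.96 J
In ft·lbf: 136.96 / 1.35582 = 101.016 ft·lbf

101 ft·lbf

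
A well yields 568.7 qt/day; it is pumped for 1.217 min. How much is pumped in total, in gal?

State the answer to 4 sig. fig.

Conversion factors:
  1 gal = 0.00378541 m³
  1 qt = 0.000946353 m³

0.1202 gal

568.7 qt/day → 6.22906×10⁻⁶ m³/s
1.217 min → 73.02 s
V = Q × t = 6.22906×10⁻⁶ × 73.02 = 4.54846×10⁻⁴ m³
In gal: 4.54846×10⁻⁴ / 0.00378541 = 0.120158 gal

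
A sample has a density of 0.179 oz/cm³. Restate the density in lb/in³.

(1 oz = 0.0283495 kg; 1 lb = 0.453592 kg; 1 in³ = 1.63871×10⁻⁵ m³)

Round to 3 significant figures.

0.183 lb/in³

0.179 oz/cm³ × 0.0283495 kg/oz ÷ 10⁻⁶ m³/cm³ = 5074.56 kg/m³
5074.56 kg/m³ ÷ 0.453592 kg/lb × 1.63871×10⁻⁵ m³/in³ = 0.183331 lb/in³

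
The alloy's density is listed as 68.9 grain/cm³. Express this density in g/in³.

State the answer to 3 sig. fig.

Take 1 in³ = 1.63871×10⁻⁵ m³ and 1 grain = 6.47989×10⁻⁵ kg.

73.2 g/in³

68.9 grain/cm³ × 6.47989×10⁻⁵ kg/grain ÷ 10⁻⁶ m³/cm³ = 4464.64 kg/m³
4464.64 kg/m³ ÷ 0.001 kg/g × 1.63871×10⁻⁵ m³/in³ = 73.1625 g/in³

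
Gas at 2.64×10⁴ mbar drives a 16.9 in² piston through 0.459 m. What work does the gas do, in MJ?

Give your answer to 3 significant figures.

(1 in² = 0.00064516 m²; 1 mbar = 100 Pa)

2.64×10⁴ mbar → 2.64×10⁶ Pa
16.9 in² → 0.0109032 m²
F = P × A = 2.64×10⁶ × 0.0109032 = 28784.4 N
W = F × d = 28784.4 × 0.459 = 13212 J
In MJ: 13212 / 1000000 = 0.013212 MJ

0.0132 MJ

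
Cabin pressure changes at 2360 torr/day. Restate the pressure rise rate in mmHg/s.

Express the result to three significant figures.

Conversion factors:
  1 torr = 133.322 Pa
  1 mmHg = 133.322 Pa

2360 torr/day × 133.322 Pa/torr ÷ 86400 s/day = 3.64167 Pa/s
3.64167 Pa/s ÷ 133.322 Pa/mmHg = 0.0273148 mmHg/s

0.0273 mmHg/s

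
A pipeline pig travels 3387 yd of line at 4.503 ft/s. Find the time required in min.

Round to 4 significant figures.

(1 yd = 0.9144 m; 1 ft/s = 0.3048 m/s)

37.61 min

3387 yd × 0.9144 → 3097.07 m
4.503 ft/s × 0.3048 → 1.37251 m/s
t = d / v = 3097.07 m / 1.37251 m/s = 2256.5 s
2256.5 s ÷ (60 s/min) = 37.6083 min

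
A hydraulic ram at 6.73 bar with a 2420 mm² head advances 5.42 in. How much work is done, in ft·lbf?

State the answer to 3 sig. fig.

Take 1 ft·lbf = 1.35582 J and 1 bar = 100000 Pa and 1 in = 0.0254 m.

165 ft·lbf

6.73 bar → 673000 Pa
2420 mm² → 0.00242 m²
F = P × A = 673000 × 0.00242 = 1628.66 N
5.42 in → 0.137668 m
W = F × d = 1628.66 × 0.137668 = 224.214 J
In ft·lbf: 224.214 / 1.35582 = 165.372 ft·lbf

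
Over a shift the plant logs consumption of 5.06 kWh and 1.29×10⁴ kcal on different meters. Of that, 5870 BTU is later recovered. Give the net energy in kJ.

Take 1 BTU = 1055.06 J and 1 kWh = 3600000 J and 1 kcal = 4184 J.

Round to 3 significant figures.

5.06 kWh × 3600000 = 1.8216×10⁷ J
1.29×10⁴ kcal × 4184 = 5.39736×10⁷ J
5870 BTU × 1055.06 = 6.1932×10⁶ J
Net: 1.8216×10⁷ + 5.39736×10⁷ − 6.1932×10⁶ = 6.59964×10⁷ J
In kJ: 6.59964×10⁷ / 1000 = 65996.4 kJ

6.60×10⁴ kJ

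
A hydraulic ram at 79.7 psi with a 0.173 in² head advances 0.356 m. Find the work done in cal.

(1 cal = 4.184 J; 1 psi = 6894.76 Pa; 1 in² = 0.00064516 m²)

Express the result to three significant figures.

79.7 psi → 549512 Pa
0.173 in² → 1.11613×10⁻⁴ m²
F = P × A = 549512 × 1.11613×10⁻⁴ = 61.3327 N
W = F × d = 61.3327 × 0.356 = 21.8344 J
In cal: 21.8344 / 4.184 = 5.21855 cal

5.22 cal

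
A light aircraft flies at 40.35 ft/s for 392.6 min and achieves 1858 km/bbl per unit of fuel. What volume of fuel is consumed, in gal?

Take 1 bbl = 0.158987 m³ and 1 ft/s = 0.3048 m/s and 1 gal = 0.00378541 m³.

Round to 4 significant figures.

40.35 ft/s → 12.2987 m/s
392.6 min → 23556 s
d = v × t = 12.2987 × 23556 = 289708 m
1858 km/bbl → 1.16865×10⁷ m/m³
V = d / (distance per unit fuel) = 289708 / 1.16865×10⁷ = 0.02479 m³
In gal: 0.02479 / 0.00378541 = 6.54883 gal

6.549 gal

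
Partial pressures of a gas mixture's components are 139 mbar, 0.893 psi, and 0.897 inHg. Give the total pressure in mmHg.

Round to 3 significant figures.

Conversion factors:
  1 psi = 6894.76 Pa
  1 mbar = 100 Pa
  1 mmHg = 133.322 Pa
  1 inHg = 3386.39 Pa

173 mmHg

139 mbar × 100 → 13900 Pa
0.893 psi × 6894.76 → 6157.02 Pa
0.897 inHg × 3386.39 → 3037.59 Pa
Sum: 13900 + 6157.02 + 3037.59 = 23094.6 Pa
In mmHg: 23094.6 / 133.322 = 173.224 mmHg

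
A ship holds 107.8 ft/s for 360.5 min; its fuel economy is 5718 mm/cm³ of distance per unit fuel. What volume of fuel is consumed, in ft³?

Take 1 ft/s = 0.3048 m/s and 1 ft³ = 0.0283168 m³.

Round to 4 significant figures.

107.8 ft/s → 32.8574 m/s
360.5 min → 21630 s
d = v × t = 32.8574 × 21630 = 710706 m
5718 mm/cm³ → 5.718×10⁶ m/m³
V = d / (distance per unit fuel) = 710706 / 5.718×10⁶ = 0.124293 m³
In ft³: 0.124293 / 0.0283168 = 4.38937 ft³

4.389 ft³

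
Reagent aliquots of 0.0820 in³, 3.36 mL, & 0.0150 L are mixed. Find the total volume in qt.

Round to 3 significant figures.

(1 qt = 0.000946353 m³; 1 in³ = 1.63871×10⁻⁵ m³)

0.0208 qt

0.0820 in³ × 1.63871×10⁻⁵ = 1.34374×10⁻⁶ m³
3.36 mL × 10⁻⁶ = 3.36×10⁻⁶ m³
0.0150 L × 0.001 = 1.5×10⁻⁵ m³
Combined: 1.34374×10⁻⁶ + 3.36×10⁻⁶ + 1.5×10⁻⁵ = 1.97037×10⁻⁵ m³
In qt: 1.97037×10⁻⁵ / 0.000946353 = 0.0208207 qt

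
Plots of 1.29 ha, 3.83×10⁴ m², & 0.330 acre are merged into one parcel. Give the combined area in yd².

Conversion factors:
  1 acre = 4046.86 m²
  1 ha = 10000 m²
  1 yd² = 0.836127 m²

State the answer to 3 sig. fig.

1.29 ha × 10000 = 12900 m²
3.83×10⁴ m² (already m²)
0.330 acre × 4046.86 = 1335.46 m²
Combined: 12900 + 38300 + 1335.46 = 52535.5 m²
In yd²: 52535.5 / 0.836127 = 62832 yd²

6.28×10⁴ yd²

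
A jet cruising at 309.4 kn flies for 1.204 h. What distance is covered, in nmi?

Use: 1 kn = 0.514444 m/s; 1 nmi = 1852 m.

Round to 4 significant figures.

309.4 kn × 0.514444 = 159.169 m/s
1.204 h × 3600 = 4334.4 s
d = v × t = 159.169 m/s × 4334.4 s = 689902 m
689902 m ÷ (1852 m/nmi) = 372.517 nmi

372.5 nmi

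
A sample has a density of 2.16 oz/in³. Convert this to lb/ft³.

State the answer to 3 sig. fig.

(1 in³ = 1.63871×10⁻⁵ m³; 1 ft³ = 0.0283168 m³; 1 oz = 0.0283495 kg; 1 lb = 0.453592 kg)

233 lb/ft³

2.16 oz/in³ × 0.0283495 kg/oz ÷ 1.63871×10⁻⁵ m³/in³ = 3736.78 kg/m³
3736.78 kg/m³ ÷ 0.453592 kg/lb × 0.0283168 m³/ft³ = 233.279 lb/ft³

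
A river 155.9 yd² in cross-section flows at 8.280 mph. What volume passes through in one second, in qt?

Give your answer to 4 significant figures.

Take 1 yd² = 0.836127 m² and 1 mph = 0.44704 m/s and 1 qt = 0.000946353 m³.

8.280 mph × 0.44704 → 3.70149 m/s
155.9 yd² × 0.836127 → 130.352 m²
V = v × A × t = 3.70149 m/s × 130.352 m² × 1 s = 482.497 m³
482.497 m³ ÷ (0.000946353 m³/qt) = 509849 qt

5.098×10⁵ qt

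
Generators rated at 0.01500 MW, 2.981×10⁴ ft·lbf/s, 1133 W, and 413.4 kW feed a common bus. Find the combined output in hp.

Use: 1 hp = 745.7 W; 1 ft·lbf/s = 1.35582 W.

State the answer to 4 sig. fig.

630.2 hp

0.01500 MW × 1000000 = 15000 W
2.981×10⁴ ft·lbf/s × 1.35582 = 40417 W
1133 W (already W)
413.4 kW × 1000 = 413400 W
Combined: 15000 + 40417 + 1133 + 413400 = 469950 W
In hp: 469950 / 745.7 = 630.213 hp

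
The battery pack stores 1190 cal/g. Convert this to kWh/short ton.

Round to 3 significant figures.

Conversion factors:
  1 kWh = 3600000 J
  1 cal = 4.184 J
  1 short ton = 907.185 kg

1190 cal/g × 4.184 J/cal ÷ 0.001 kg/g = 4.97896×10⁶ J/kg
4.97896×10⁶ J/kg ÷ 3600000 J/kWh × 907.185 kg/short ton = 1254.68 kWh/short ton

1250 kWh/short ton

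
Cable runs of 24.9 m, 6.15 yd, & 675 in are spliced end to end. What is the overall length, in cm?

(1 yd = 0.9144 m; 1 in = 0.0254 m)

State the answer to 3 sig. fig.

24.9 m (already m)
6.15 yd × 0.9144 = 5.62356 m
675 in × 0.0254 = 17.145 m
Combined: 24.9 + 5.62356 + 17.145 = 47.6686 m
In cm: 47.6686 / 0.01 = 4766.86 cm

4770 cm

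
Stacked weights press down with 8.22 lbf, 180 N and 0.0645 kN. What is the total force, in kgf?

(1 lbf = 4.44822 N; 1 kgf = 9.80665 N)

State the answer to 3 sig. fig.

8.22 lbf × 4.44822 = 36.5644 N
180 N (already N)
0.0645 kN × 1000 = 64.5 N
Sum: 36.5644 + 180 + 64.5 = 281.064 N
In kgf: 281.064 / 9.80665 = 28.6606 kgf

28.7 kgf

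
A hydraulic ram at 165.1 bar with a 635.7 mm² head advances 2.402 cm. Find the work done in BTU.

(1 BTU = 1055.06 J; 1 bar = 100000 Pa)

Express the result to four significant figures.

0.2389 BTU

165.1 bar → 1.651×10⁷ Pa
635.7 mm² → 6.357×10⁻⁴ m²
F = P × A = 1.651×10⁷ × 6.357×10⁻⁴ = 10495.4 N
2.402 cm → 0.02402 m
W = F × d = 10495.4 × 0.02402 = 252.1 J
In BTU: 252.1 / 1055.06 = 0.238944 BTU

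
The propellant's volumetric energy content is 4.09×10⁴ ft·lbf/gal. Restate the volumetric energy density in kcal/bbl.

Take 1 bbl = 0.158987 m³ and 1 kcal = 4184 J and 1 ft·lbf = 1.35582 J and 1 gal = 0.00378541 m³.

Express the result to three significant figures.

557 kcal/bbl

4.09×10⁴ ft·lbf/gal × 1.35582 J/ft·lbf ÷ 0.00378541 m³/gal = 1.46491×10⁷ J/m³
1.46491×10⁷ J/m³ ÷ 4184 J/kcal × 0.158987 m³/bbl = 556.648 kcal/bbl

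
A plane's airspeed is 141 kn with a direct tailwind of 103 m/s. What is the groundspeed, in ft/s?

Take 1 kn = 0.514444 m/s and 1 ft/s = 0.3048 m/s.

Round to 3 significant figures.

576 ft/s

141 kn × 0.514444 → 72.5366 m/s
103 m/s (already m/s)
Combined: 72.5366 + 103 = 175.537 m/s
In ft/s: 175.537 / 0.3048 = 575.909 ft/s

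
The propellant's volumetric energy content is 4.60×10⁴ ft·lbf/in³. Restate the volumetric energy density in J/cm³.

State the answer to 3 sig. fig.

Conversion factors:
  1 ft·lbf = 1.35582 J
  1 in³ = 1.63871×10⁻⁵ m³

3810 J/cm³

4.60×10⁴ ft·lbf/in³ × 1.35582 J/ft·lbf ÷ 1.63871×10⁻⁵ m³/in³ = 3.8059×10⁹ J/m³
3.8059×10⁹ J/m³ × 10⁻⁶ m³/cm³ = 3805.9 J/cm³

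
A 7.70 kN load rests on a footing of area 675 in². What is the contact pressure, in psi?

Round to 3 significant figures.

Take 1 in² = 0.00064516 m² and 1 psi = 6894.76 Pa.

7.70 kN × 1000 → 7700 N
675 in² × 0.00064516 → 0.435483 m²
P = F / A = 7700 N / 0.435483 m² = 17681.5 Pa
17681.5 Pa ÷ (6894.76 Pa/psi) = 2.56448 psi

2.56 psi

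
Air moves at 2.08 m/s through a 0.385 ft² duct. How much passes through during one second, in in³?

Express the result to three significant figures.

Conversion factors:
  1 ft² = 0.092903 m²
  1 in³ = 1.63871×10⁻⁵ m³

4540 in³

0.385 ft² × 0.092903 → 0.0357677 m²
V = v × A × t = 2.08 m/s × 0.0357677 m² × 1 s = 0.0743968 m³
0.0743968 m³ ÷ (1.63871×10⁻⁵ m³/in³) = 4539.96 in³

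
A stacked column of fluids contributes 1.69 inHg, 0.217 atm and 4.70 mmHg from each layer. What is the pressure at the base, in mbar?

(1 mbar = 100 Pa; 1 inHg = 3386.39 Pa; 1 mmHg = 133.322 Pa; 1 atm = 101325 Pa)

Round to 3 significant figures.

283 mbar

1.69 inHg × 3386.39 = 5723 Pa
0.217 atm × 101325 = 21987.5 Pa
4.70 mmHg × 133.322 = 626.613 Pa
Combined: 5723 + 21987.5 + 626.613 = 28337.1 Pa
In mbar: 28337.1 / 100 = 283.371 mbar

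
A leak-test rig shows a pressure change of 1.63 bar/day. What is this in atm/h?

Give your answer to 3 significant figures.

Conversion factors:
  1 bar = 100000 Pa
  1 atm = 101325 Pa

1.63 bar/day × 100000 Pa/bar ÷ 86400 s/day = 1.88657 Pa/s
1.88657 Pa/s ÷ 101325 Pa/atm × 3600 s/h = 0.0670284 atm/h

0.0670 atm/h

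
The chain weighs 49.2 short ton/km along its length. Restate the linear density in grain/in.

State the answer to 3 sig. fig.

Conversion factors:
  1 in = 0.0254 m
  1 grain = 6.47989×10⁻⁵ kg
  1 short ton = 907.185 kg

1.75×10⁴ grain/in

49.2 short ton/km × 907.185 kg/short ton ÷ 1000 m/km = 44.6335 kg/m
44.6335 kg/m ÷ 6.47989×10⁻⁵ kg/grain × 0.0254 m/in = 17495.5 grain/in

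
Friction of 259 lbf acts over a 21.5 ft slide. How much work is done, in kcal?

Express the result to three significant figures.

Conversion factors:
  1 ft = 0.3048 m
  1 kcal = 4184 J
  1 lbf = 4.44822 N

259 lbf × 4.44822 = 1152.09 N
21.5 ft × 0.3048 = 6.5532 m
W = F × d = 1152.09 N × 6.5532 m = 7549.88 J
7549.88 J ÷ (4184 J/kcal) = 1.80446 kcal

1.80 kcal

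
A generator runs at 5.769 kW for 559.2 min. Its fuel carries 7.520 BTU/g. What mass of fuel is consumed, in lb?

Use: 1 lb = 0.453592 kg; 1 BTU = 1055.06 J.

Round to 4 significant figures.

53.78 lb

5.769 kW → 5769 W
559.2 min → 33552 s
E = P × t = 5769 × 33552 = 1.93561×10⁸ J
7.520 BTU/g → 7.93405×10⁶ J/kg
m = E / e_s = 1.93561×10⁸ / 7.93405×10⁶ = 24.3962 kg
In lb: 24.3962 / 0.453592 = 53.7845 lb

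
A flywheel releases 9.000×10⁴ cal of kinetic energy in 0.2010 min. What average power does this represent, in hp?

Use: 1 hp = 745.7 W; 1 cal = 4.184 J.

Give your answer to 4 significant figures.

9.000×10⁴ cal × 4.184 = 376560 J
0.2010 min × 60 = 12.06 s
P = E / t = 376560 J / 12.06 s = 31223.9 W
31223.9 W ÷ (745.7 W/hp) = 41.8719 hp

41.87 hp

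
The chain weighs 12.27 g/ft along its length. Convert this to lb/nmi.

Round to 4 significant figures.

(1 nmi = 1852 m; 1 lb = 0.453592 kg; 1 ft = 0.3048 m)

164.4 lb/nmi

12.27 g/ft × 0.001 kg/g ÷ 0.3048 m/ft = 0.0402559 kg/m
0.0402559 kg/m ÷ 0.453592 kg/lb × 1852 m/nmi = 164.363 lb/nmi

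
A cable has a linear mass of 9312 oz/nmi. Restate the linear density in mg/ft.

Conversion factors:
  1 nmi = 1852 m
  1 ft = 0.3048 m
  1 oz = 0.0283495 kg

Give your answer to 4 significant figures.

9312 oz/nmi × 0.0283495 kg/oz ÷ 1852 m/nmi = 0.142543 kg/m
0.142543 kg/m ÷ 10⁻⁶ kg/mg × 0.3048 m/ft = 43447.1 mg/ft

4.345×10⁴ mg/ft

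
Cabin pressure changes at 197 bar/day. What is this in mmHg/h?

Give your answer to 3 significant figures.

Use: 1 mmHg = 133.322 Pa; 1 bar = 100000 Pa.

197 bar/day × 100000 Pa/bar ÷ 86400 s/day = 228.009 Pa/s
228.009 Pa/s ÷ 133.322 Pa/mmHg × 3600 s/h = 6156.77 mmHg/h

6160 mmHg/h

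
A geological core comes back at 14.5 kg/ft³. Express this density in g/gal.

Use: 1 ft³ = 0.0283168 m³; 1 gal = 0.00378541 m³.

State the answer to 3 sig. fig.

1940 g/gal

14.5 kg/ft³ ÷ 0.0283168 m³/ft³ = 512.064 kg/m³
512.064 kg/m³ ÷ 0.001 kg/g × 0.00378541 m³/gal = 1938.37 g/gal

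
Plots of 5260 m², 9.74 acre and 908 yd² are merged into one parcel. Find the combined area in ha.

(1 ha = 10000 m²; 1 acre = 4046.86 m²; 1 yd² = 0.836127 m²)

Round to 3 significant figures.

5260 m² (already m²)
9.74 acre × 4046.86 → 39416.4 m²
908 yd² × 0.836127 → 759.203 m²
Total: 5260 + 39416.4 + 759.203 = 45435.6 m²
In ha: 45435.6 / 10000 = 4.54356 ha

4.54 ha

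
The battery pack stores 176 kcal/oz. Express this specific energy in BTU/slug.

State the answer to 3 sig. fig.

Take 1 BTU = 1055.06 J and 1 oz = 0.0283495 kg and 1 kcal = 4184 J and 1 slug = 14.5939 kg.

3.59×10⁵ BTU/slug

176 kcal/oz × 4184 J/kcal ÷ 0.0283495 kg/oz = 2.59752×10⁷ J/kg
2.59752×10⁷ J/kg ÷ 1055.06 J/BTU × 14.5939 kg/slug = 359297 BTU/slug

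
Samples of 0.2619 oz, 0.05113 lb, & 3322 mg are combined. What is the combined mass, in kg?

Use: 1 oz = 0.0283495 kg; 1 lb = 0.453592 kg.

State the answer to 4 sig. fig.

0.03394 kg

0.2619 oz × 0.0283495 = 0.00742473 kg
0.05113 lb × 0.453592 = 0.0231922 kg
3322 mg × 10⁻⁶ = 0.003322 kg
Total: 0.00742473 + 0.0231922 + 0.003322 = 0.0339389 kg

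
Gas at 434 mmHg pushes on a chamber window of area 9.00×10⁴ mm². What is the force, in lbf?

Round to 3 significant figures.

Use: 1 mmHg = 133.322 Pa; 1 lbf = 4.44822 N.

1170 lbf

434 mmHg × 133.322 → 57861.7 Pa
9.00×10⁴ mm² × 10⁻⁶ → 0.09 m²
F = P × A = 57861.7 Pa × 0.09 m² = 5207.55 N
5207.55 N ÷ (4.44822 N/lbf) = 1170.7 lbf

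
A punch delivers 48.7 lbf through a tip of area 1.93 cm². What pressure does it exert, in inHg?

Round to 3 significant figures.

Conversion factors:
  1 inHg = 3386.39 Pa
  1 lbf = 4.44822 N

331 inHg

48.7 lbf × 4.44822 = 216.628 N
1.93 cm² × 0.0001 = 1.93×10⁻⁴ m²
P = F / A = 216.628 N / 1.93×10⁻⁴ m² = 1.12242×10⁶ Pa
1.12242×10⁶ Pa ÷ (3386.39 Pa/inHg) = 331.45 inHg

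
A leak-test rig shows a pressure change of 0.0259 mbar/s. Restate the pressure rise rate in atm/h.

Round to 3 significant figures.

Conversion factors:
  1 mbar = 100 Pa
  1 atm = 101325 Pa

0.0920 atm/h

0.0259 mbar/s × 100 Pa/mbar = 2.59 Pa/s
2.59 Pa/s ÷ 101325 Pa/atm × 3600 s/h = 0.0920207 atm/h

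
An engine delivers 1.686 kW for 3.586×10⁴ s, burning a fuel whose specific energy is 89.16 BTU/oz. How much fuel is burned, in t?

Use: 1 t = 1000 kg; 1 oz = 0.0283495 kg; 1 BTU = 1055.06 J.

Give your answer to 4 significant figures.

1.686 kW → 1686 W
E = P × t = 1686 × 35860 = 6.046×10⁷ J
89.16 BTU/oz → 3.31819×10⁶ J/kg
m = E / e_s = 6.046×10⁷ / 3.31819×10⁶ = 18.2208 kg
In t: 18.2208 / 1000 = 0.0182208 t

0.01822 t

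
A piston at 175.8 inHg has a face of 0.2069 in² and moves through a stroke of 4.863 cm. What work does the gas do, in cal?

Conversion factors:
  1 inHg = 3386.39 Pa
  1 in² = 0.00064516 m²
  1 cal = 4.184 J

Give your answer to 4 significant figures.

175.8 inHg → 595327 Pa
0.2069 in² → 1.33484×10⁻⁴ m²
F = P × A = 595327 × 1.33484×10⁻⁴ = 79.4666 N
4.863 cm → 0.04863 m
W = F × d = 79.4666 × 0.04863 = 3.86446 J
In cal: 3.86446 / 4.184 = 0.923628 cal

0.9236 cal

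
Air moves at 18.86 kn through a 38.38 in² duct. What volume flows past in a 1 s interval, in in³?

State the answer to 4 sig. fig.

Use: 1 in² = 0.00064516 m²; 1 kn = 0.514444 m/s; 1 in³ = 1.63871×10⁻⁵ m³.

1.466×10⁴ in³

18.86 kn × 0.514444 = 9.70241 m/s
38.38 in² × 0.00064516 = 0.0247612 m²
V = v × A × t = 9.70241 m/s × 0.0247612 m² × 1 s = 0.240243 m³
0.240243 m³ ÷ (1.63871×10⁻⁵ m³/in³) = 14660.5 in³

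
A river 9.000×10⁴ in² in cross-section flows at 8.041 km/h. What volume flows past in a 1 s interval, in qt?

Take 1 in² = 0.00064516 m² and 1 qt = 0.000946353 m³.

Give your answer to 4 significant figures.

1.370×10⁵ qt

8.041 km/h × (1/3.6) → 2.23361 m/s
9.000×10⁴ in² × 0.00064516 → 58.0644 m²
V = v × A × t = 2.23361 m/s × 58.0644 m² × 1 s = 129.693 m³
129.693 m³ ÷ (0.000946353 m³/qt) = 137045 qt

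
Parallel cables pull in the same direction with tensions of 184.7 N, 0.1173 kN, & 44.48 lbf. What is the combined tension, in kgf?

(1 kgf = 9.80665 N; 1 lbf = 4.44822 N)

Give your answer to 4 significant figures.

50.97 kgf

184.7 N (already N)
0.1173 kN × 1000 = 117.3 N
44.48 lbf × 4.44822 = 197.857 N
Sum: 184.7 + 117.3 + 197.857 = 499.857 N
In kgf: 499.857 / 9.80665 = 50.9712 kgf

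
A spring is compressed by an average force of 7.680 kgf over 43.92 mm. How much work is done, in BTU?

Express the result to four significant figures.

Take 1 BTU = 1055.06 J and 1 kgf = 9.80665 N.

7.680 kgf × 9.80665 → 75.3151 N
43.92 mm × 0.001 → 0.04392 m
W = F × d = 75.3151 N × 0.04392 m = 3.30784 J
3.30784 J ÷ (1055.06 J/BTU) = 0.00313522 BTU

0.003135 BTU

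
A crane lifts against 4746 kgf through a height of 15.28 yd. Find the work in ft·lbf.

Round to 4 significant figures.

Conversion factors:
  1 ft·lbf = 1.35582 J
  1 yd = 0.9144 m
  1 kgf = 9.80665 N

4746 kgf × 9.80665 = 46542.4 N
15.28 yd × 0.9144 = 13.972 m
W = F × d = 46542.4 N × 13.972 m = 650290 J
650290 J ÷ (1.35582 J/ft·lbf) = 479629 ft·lbf

4.796×10⁵ ft·lbf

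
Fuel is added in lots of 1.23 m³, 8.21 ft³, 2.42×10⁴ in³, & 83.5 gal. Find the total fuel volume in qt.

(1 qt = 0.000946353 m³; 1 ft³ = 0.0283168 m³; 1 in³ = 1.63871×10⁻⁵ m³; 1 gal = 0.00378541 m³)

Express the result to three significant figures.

1.23 m³ (already m³)
8.21 ft³ × 0.0283168 = 0.232481 m³
2.42×10⁴ in³ × 1.63871×10⁻⁵ = 0.396568 m³
83.5 gal × 0.00378541 = 0.316082 m³
Total: 1.23 + 0.232481 + 0.396568 + 0.316082 = 2.17513 m³
In qt: 2.17513 / 0.000946353 = 2298.43 qt

2300 qt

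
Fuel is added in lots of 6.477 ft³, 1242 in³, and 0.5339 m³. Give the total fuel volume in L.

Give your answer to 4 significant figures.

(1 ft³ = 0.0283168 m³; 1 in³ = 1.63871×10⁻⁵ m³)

6.477 ft³ × 0.0283168 = 0.183408 m³
1242 in³ × 1.63871×10⁻⁵ = 0.0203528 m³
0.5339 m³ (already m³)
Sum: 0.183408 + 0.0203528 + 0.5339 = 0.737661 m³
In L: 0.737661 / 0.001 = 737.661 L

737.7 L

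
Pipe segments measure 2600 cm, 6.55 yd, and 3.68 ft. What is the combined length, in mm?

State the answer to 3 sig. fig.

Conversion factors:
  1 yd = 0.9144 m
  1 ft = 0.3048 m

2600 cm × 0.01 → 26 m
6.55 yd × 0.9144 → 5.98932 m
3.68 ft × 0.3048 → 1.12166 m
Combined: 26 + 5.98932 + 1.12166 = 33.111 m
In mm: 33.111 / 0.001 = 33111 mm

3.31×10⁴ mm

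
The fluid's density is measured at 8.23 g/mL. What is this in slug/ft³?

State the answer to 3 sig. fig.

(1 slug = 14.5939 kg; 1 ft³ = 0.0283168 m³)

16.0 slug/ft³

8.23 g/mL × 0.001 kg/g ÷ 10⁻⁶ m³/mL = 8230 kg/m³
8230 kg/m³ ÷ 14.5939 kg/slug × 0.0283168 m³/ft³ = 15.9688 slug/ft³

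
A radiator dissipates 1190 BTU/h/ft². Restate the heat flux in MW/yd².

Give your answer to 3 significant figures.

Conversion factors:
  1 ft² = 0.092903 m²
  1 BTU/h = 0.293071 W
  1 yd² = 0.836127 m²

1190 BTU/h/ft² × 0.293071 W/BTU/h ÷ 0.092903 m²/ft² = 3753.96 W/m²
3753.96 W/m² ÷ 1000000 W/MW × 0.836127 m²/yd² = 0.00313879 MW/yd²

0.00314 MW/yd²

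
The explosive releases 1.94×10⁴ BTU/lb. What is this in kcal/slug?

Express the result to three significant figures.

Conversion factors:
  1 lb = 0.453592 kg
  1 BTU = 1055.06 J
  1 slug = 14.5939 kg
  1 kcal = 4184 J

1.57×10⁵ kcal/slug

1.94×10⁴ BTU/lb × 1055.06 J/BTU ÷ 0.453592 kg/lb = 4.51246×10⁷ J/kg
4.51246×10⁷ J/kg ÷ 4184 J/kcal × 14.5939 kg/slug = 157396 kcal/slug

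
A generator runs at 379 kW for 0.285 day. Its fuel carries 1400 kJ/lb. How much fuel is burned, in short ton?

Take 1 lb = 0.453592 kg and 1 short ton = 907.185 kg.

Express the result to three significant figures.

379 kW → 379000 W
0.285 day → 24624 s
E = P × t = 379000 × 24624 = 9.3325×10⁹ J
1400 kJ/lb → 3.08647×10⁶ J/kg
m = E / e_s = 9.3325×10⁹ / 3.08647×10⁶ = 3023.68 kg
In short ton: 3023.68 / 907.185 = 3.33304 short ton

3.33 short ton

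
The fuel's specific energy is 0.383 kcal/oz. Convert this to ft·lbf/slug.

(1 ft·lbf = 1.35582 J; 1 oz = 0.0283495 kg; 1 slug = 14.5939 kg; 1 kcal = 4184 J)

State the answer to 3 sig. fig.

6.08×10⁵ ft·lbf/slug

0.383 kcal/oz × 4184 J/kcal ÷ 0.0283495 kg/oz = 56525.6 J/kg
56525.6 J/kg ÷ 1.35582 J/ft·lbf × 14.5939 kg/slug = 608435 ft·lbf/slug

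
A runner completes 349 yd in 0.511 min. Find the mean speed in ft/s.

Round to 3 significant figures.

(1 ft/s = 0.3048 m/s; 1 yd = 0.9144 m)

349 yd × 0.9144 = 319.126 m
0.511 min × 60 = 30.66 s
v = d / t = 319.126 m / 30.66 s = 10.4085 m/s
10.4085 m/s ÷ (0.3048 m/s/ft/s) = 34.1486 ft/s

34.1 ft/s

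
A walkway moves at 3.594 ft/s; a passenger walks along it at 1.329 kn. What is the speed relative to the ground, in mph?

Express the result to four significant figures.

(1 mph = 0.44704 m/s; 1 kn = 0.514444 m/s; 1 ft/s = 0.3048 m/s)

3.594 ft/s × 0.3048 = 1.09545 m/s
1.329 kn × 0.514444 = 0.683696 m/s
Sum: 1.09545 + 0.683696 = 1.77915 m/s
In mph: 1.77915 / 0.44704 = 3.97985 mph

3.980 mph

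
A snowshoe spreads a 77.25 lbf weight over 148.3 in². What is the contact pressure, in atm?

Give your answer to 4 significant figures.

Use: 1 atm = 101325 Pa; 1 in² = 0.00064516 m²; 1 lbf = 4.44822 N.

77.25 lbf × 4.44822 = 343.625 N
148.3 in² × 0.00064516 = 0.0956772 m²
P = F / A = 343.625 N / 0.0956772 m² = 3591.5 Pa
3591.5 Pa ÷ (101325 Pa/atm) = 0.0354453 atm

0.03545 atm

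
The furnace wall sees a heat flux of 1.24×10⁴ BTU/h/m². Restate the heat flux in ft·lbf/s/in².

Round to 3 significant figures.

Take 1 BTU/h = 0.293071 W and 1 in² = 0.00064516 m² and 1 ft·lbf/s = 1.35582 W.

1.73 ft·lbf/s/in²

1.24×10⁴ BTU/h/m² × 0.293071 W/BTU/h = 3634.08 W/m²
3634.08 W/m² ÷ 1.35582 W/ft·lbf/s × 0.00064516 m²/in² = 1.72926 ft·lbf/s/in²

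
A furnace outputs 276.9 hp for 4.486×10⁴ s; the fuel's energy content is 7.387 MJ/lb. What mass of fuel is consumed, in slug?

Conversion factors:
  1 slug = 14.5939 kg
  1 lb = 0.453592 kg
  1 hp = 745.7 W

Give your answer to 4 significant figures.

38.97 slug

276.9 hp → 206484 W
E = P × t = 206484 × 44860 = 9.26287×10⁹ J
7.387 MJ/lb → 1.62856×10⁷ J/kg
m = E / e_s = 9.26287×10⁹ / 1.62856×10⁷ = 568.777 kg
In slug: 568.777 / 14.5939 = 38.9736 slug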